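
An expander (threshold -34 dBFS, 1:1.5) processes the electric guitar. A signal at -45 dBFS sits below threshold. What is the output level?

-50.5 dBFS

Below threshold, a 1:1.5 expander applies gain = (1.5−1)×(T − x) of attenuation.
(1.5−1) × 11 = 5.5 dB, so output = -45 − 5.5 = -50.5 dBFS.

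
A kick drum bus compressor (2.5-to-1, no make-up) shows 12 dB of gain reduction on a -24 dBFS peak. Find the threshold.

-44 dBFS

Let T be the threshold. Output overshoot = (input overshoot)/R, so -36 − T = (-24 − T)/2.5.
2.5·(-36 − T) = -24 − T → 1.5·T = -90 − (-24) = -66.
T = -66/1.5 = -44 dBFS.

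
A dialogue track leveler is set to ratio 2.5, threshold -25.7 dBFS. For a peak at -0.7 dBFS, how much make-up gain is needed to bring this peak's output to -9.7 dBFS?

The peak compresses to -25.7 + 25/2.5 = -15.7 dBFS.
To reach -9.7 dBFS requires -9.7 − (-15.7) = 6 dB of make-up.

6 dB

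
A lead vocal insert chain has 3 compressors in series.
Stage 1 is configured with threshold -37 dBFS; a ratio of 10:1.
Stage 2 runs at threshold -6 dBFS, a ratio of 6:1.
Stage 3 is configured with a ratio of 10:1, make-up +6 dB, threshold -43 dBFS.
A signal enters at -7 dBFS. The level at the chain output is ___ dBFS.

Stage 1: 30 dB above -37 dBFS, reduced 10:1 to 3 dB above → -34 dBFS.
Stage 2: below threshold (-34 ≤ -6); passes unchanged; output -34 dBFS.
Stage 3: 9 dB above -43 dBFS, reduced 10:1 to 0.9 dB above → -42.1 dBFS; +6 dB make-up → -36.1 dBFS.

-36.1 dBFS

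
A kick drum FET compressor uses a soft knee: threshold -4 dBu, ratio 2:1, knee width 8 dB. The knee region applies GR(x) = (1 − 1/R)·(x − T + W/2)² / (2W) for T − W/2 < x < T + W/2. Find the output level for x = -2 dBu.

-3.125 dBu

x − T + W/2 = -2 − (-4) + 4 = 6.
GR = (1 − 1/2) × 6² / 16 = 0.5 × 36 / 16 = 1.125 dB.
Output = -2 − 1.125 = -3.125 dBu.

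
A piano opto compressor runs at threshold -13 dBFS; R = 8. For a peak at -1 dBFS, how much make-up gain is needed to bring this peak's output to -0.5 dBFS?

11 dB

Without make-up, output = threshold + overshoot/8 = -13 + 1.5 = -11.5 dBFS.
Gap to target: 11 dB.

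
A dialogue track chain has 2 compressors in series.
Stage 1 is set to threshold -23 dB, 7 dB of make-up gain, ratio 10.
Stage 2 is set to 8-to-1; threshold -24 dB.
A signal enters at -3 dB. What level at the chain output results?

Stage 1: 20 dB above -23 dB, reduced 10:1 to 2 dB above → -21 dB; +7 dB make-up → -14 dB.
Stage 2: -14 dB is 10 dB over -24 dB; at 8:1 that becomes 1.25 dB over, giving -22.75 dB.

-22.75 dB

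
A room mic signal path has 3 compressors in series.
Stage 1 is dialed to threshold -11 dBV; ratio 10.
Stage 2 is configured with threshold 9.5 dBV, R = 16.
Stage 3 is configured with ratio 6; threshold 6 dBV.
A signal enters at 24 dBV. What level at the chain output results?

-7.5 dBV

Stage 1: overshoot 35 dB → 35/10 = 3.5 dB → -7.5 dBV.
Stage 2: -7.5 dBV is at or below the 9.5 dBV threshold — no compression; output -7.5 dBV.
Stage 3: below threshold (-7.5 ≤ 6); passes unchanged; output -7.5 dBV.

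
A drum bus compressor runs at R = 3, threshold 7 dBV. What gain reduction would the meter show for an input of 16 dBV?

The signal is 9 dB above threshold.
At 3:1, output sits 9/3 = 3 dB above threshold.
So the signal is attenuated by 9 − 3 = 6 dB.

6 dB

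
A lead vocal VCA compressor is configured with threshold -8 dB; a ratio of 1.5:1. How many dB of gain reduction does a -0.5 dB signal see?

2.5 dB

The signal is 7.5 dB above threshold.
After 1.5:1 compression the overshoot becomes 7.5/1.5 = 5 dB.
GR = overshoot in − overshoot out = 7.5 − 5 = 2.5 dB.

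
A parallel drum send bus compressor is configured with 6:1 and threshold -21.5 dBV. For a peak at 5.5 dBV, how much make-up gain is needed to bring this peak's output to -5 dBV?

The peak compresses to -21.5 + 27/6 = -17 dBV.
To reach -5 dBV requires -5 − (-17) = 12 dB of make-up.

12 dB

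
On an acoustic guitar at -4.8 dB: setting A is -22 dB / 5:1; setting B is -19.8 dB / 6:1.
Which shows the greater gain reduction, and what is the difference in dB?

A: overshoot 17.2 dB → output overshoot 3.44 dB → GR 13.76 dB.
B: overshoot 15 dB → output overshoot 2.5 dB → GR 12.5 dB.
Difference: 1.26 dB in favour of A.

A, by 1.26 dB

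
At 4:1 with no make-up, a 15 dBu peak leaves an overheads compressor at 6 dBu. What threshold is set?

Input is 12 dB above T (since output overshoot × R = input overshoot: (6 − T)·4 = 15 − T gives T = 3 dBu).
Check: 3 + (15 − 3)/4 = 3 + 3 = 6 dBu. ✓

3 dBu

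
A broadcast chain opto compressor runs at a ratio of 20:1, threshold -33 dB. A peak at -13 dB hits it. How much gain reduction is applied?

Overshoot = -13 − (-33) = 20 dB.
A 20:1 ratio leaves 1 dB of that excess.
GR = overshoot in − overshoot out = 20 − 1 = 19 dB.

19 dB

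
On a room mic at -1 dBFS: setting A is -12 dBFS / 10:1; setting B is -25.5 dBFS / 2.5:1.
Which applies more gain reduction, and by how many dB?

B, by 4.8 dB

A: GR = 11 − 11/10 = 9.9 dB.
B: GR = 24.5 − 24.5/2.5 = 14.7 dB.
B applies 4.8 dB more gain reduction.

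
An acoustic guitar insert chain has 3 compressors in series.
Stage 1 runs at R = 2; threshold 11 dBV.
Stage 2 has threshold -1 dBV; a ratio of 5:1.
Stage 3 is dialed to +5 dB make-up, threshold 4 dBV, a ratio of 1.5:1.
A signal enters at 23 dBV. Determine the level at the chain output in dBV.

7.6 dBV

Stage 1: 23 dBV is 12 dB over 11 dBV; at 2:1 that becomes 6 dB over, giving 17 dBV.
Stage 2: overshoot 18 dB → 18/5 = 3.6 dB → 2.6 dBV.
Stage 3: below threshold (2.6 ≤ 4); passes unchanged; make-up brings it to 7.6 dBV.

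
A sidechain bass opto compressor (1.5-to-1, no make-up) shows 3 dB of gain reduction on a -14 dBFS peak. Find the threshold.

Gain reduction = -14 − (-17) = 3 dB; output overshoot = GR / (R − 1) = 3 / 0.5 = 6 dB.
Threshold = output − output overshoot = -17 − 6 = -23 dBFS.

-23 dBFS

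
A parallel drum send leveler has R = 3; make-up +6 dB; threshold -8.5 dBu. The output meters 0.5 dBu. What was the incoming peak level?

0.5 dBu

Remove make-up: 0.5 − 6 = -5.5 dBu.
That's 3 dB above the -8.5 dBu threshold.
Input overshoot = R × output overshoot = 9 dB → input = -8.5 + 9 = 0.5 dBu.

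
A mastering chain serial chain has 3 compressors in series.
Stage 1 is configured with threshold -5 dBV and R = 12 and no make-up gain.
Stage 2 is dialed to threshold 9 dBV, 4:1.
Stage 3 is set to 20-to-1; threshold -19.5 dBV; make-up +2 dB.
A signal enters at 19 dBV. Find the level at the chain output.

-16.675 dBV

Stage 1: 24 dB above -5 dBV, reduced 12:1 to 2 dB above → -3 dBV.
Stage 2: below threshold (-3 ≤ 9); passes unchanged; output -3 dBV.
Stage 3: 16.5 dB above -19.5 dBV, reduced 20:1 to 0.825 dB above → -18.675 dBV; +2 dB make-up → -16.675 dBV.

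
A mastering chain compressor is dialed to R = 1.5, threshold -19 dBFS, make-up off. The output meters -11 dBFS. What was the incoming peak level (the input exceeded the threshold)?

-7 dBFS

That's 8 dB above the -19 dBFS threshold.
Input overshoot = R × output overshoot = 12 dB → input = -19 + 12 = -7 dBFS.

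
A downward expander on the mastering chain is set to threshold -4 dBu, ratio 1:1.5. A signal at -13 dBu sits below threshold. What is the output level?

The input is 9 dB below the -4 dBu threshold.
A 1:1.5 expander multiplies undershoot by 1.5: 9 × 1.5 = 13.5 dB below threshold.
Output = -4 − 13.5 = -17.5 dBu.

-17.5 dBu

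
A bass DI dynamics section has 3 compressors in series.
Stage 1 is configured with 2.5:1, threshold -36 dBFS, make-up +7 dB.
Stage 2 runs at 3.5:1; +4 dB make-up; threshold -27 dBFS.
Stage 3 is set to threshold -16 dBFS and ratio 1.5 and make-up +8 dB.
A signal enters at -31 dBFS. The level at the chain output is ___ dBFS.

-15 dBFS

Stage 1: overshoot 5 dB → 5/2.5 = 2 dB → -34 dBFS; +7 dB make-up → -27 dBFS.
Stage 2: -27 dBFS ≤ -27 dBFS, so stage 2 doesn't engage; make-up brings it to -23 dBFS.
Stage 3: below threshold (-23 ≤ -16); passes unchanged; make-up brings it to -15 dBFS.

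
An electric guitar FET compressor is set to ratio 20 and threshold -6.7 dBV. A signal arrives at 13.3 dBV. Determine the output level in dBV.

-5.7 dBV

13.3 dBV sits 20 dB over threshold.
The 20 dB excess becomes 1 dB after 20:1 reduction.
So the level is -6.7 + 1 = -5.7 dBV.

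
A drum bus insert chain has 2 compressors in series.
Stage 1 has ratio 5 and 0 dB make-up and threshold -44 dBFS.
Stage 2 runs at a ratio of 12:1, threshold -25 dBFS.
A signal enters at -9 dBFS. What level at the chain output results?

Stage 1: overshoot 35 dB → 35/5 = 7 dB → -37 dBFS.
Stage 2: below threshold (-37 ≤ -25); passes unchanged; output -37 dBFS.

-37 dBFS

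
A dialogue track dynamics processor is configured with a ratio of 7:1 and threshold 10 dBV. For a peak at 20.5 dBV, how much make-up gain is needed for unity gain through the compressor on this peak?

The peak compresses to 10 + 10.5/7 = 11.5 dBV.
To reach 20.5 dBV requires 20.5 − 11.5 = 9 dB of make-up.

9 dB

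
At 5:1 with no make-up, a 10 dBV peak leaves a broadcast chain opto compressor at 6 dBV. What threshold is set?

Gain reduction = 10 − 6 = 4 dB; output overshoot = GR / (R − 1) = 4 / 4 = 1 dB.
Threshold = output − output overshoot = 6 − 1 = 5 dBV.

5 dBV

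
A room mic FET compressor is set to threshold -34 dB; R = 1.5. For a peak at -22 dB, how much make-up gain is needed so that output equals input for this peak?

Without make-up, output = threshold + overshoot/1.5 = -34 + 8 = -26 dB.
Gap to target: 4 dB.

4 dB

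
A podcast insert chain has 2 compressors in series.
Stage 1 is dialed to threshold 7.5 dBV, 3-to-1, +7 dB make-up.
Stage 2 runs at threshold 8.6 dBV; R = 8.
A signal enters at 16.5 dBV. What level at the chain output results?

9.7125 dBV

Stage 1: overshoot 9 dB → 9/3 = 3 dB → 10.5 dBV; +7 dB make-up → 17.5 dBV.
Stage 2: 17.5 dBV is 8.9 dB over 8.6 dBV; at 8:1 that becomes 1.1125 dB over, giving 9.7125 dBV.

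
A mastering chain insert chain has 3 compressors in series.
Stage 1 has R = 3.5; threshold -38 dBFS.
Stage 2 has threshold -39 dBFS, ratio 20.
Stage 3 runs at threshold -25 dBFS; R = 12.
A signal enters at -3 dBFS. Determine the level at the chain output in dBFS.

-38.45 dBFS

Stage 1: overshoot 35 dB → 35/3.5 = 10 dB → -28 dBFS.
Stage 2: -28 dBFS is 11 dB over -39 dBFS; at 20:1 that becomes 0.55 dB over, giving -38.45 dBFS.
Stage 3: -38.45 dBFS ≤ -25 dBFS, so stage 3 doesn't engage; output -38.45 dBFS.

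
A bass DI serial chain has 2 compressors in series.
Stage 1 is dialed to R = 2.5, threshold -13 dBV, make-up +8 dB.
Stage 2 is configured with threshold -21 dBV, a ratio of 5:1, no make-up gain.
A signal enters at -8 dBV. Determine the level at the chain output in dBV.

Stage 1: -8 dBV is 5 dB over -13 dBV; at 2.5:1 that becomes 2 dB over, giving -11 dBV; +8 dB make-up → -3 dBV.
Stage 2: -3 dBV is 18 dB over -21 dBV; at 5:1 that becomes 3.6 dB over, giving -17.4 dBV.

-17.4 dBV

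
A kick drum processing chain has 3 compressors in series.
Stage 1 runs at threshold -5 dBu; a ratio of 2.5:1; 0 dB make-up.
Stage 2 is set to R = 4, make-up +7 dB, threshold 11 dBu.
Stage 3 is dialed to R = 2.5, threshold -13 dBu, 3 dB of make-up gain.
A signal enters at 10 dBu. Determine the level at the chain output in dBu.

Stage 1: 10 dBu is 15 dB over -5 dBu; at 2.5:1 that becomes 6 dB over, giving 1 dBu.
Stage 2: 1 dBu ≤ 11 dBu, so stage 2 doesn't engage; make-up brings it to 8 dBu.
Stage 3: 8 dBu is 21 dB over -13 dBu; at 2.5:1 that becomes 8.4 dB over, giving -4.6 dBu; +3 dB make-up → -1.6 dBu.

-1.6 dBu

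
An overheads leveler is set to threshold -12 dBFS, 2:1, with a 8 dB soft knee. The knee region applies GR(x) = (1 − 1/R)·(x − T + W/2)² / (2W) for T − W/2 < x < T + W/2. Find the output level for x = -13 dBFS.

-13.28125 dBFS

x − T + W/2 = -13 − (-12) + 4 = 3.
GR = (1 − 1/2) × 3² / 16 = 0.5 × 9 / 16 = 0.28125 dB.
Output = -13 − 0.28125 = -13.28125 dBFS.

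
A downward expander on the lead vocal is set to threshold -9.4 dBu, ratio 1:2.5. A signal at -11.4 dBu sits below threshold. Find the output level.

Below threshold, a 1:2.5 expander applies gain = (2.5−1)×(T − x) of attenuation.
(2.5−1) × 2 = 3 dB, so output = -11.4 − 3 = -14.4 dBu.

-14.4 dBu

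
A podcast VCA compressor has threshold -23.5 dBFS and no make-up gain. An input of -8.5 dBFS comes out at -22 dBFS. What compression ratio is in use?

10:1

Input overshoot = -8.5 − (-23.5) = 15 dB; output overshoot = -22 − (-23.5) = 1.5 dB.
Ratio = 15 / 1.5 = 10.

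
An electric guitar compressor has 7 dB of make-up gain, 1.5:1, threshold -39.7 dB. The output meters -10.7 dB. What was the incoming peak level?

Remove make-up: -10.7 − 7 = -17.7 dB.
That's 22 dB above the -39.7 dB threshold.
Undo the ratio: input overshoot = 22 × 1.5 = 33 dB, giving input = -6.7 dB.

-6.7 dB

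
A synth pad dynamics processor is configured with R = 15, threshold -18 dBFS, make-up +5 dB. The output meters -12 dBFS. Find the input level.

-3 dBFS

Before make-up, the level was -12 − 5 = -17 dBFS.
Post-compression overshoot = -17 − (-18) = 1 dB.
Before 15:1 compression the overshoot was 1 × 15 = 15 dB, so input = -18 + 15 = -3 dBFS.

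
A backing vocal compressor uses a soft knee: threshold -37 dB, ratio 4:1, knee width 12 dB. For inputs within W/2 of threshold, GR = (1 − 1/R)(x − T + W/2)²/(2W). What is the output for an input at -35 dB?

-37 dB

x − T + W/2 = -35 − (-37) + 6 = 8.
GR = (1 − 1/4) × 8² / 24 = 0.75 × 64 / 24 = 2 dB.
Output = -35 − 2 = -37 dB.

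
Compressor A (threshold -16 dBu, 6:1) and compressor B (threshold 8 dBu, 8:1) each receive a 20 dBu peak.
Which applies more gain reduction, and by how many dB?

A, by 19.5 dB

A: GR = 36 − 36/6 = 30 dB.
B: GR = 12 − 12/8 = 10.5 dB.
A reduces 19.5 dB more.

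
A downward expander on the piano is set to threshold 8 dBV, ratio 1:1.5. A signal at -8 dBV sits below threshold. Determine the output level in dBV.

Undershoot = 8 − (-8) = 16 dB.
At 1:1.5, that expands to 24 dB under threshold.
Output = 8 − 24 = -16 dBV.

-16 dBV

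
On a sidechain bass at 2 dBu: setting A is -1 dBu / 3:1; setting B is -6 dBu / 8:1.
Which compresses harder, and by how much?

B, by 5 dB

A: 3 dB over, compressed to 1 dB over, so 2 dB of GR.
B: 8 dB over, compressed to 1 dB over, so 7 dB of GR.
B applies 5 dB more gain reduction.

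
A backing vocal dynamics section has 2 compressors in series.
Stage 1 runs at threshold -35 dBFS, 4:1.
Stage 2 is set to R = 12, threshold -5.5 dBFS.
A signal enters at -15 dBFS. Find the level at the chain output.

Stage 1: -15 dBFS is 20 dB over -35 dBFS; at 4:1 that becomes 5 dB over, giving -30 dBFS.
Stage 2: -30 dBFS is at or below the -5.5 dBFS threshold — no compression; output -30 dBFS.

-30 dBFS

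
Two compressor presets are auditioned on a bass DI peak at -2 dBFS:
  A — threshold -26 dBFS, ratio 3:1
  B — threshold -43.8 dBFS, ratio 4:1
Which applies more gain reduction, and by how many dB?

A: overshoot 24 dB → output overshoot 8 dB → GR 16 dB.
B: overshoot 41.8 dB → output overshoot 10.45 dB → GR 31.35 dB.
B reduces 15.35 dB more.

B, by 15.35 dB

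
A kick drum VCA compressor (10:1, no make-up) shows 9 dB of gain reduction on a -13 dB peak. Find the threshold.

-23 dB

Input is 10 dB above T (since output overshoot × R = input overshoot: (-22 − T)·10 = -13 − T gives T = -23 dB).
Check: -23 + (-13 − (-23))/10 = -23 + 1 = -22 dB. ✓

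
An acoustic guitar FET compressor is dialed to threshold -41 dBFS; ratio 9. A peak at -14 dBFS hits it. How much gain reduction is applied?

24 dB

-14 dBFS exceeds the threshold by 27 dB.
A 9:1 ratio leaves 3 dB of that excess.
So the signal is attenuated by 27 − 3 = 24 dB.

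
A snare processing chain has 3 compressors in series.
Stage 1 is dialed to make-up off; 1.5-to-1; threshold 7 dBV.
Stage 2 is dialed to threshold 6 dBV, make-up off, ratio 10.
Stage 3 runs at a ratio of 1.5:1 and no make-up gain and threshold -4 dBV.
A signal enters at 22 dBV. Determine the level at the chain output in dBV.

3.4 dBV

Stage 1: overshoot 15 dB → 15/1.5 = 10 dB → 17 dBV.
Stage 2: 11 dB above 6 dBV, reduced 10:1 to 1.1 dB above → 7.1 dBV.
Stage 3: 7.1 dBV is 11.1 dB over -4 dBV; at 1.5:1 that becomes 7.4 dB over, giving 3.4 dBV.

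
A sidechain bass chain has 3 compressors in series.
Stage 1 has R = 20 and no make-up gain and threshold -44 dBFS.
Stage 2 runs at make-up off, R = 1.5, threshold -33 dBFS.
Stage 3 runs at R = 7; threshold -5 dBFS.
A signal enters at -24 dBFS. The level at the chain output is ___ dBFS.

-43 dBFS

Stage 1: overshoot 20 dB → 20/20 = 1 dB → -43 dBFS.
Stage 2: -43 dBFS is at or below the -33 dBFS threshold — no compression; output -43 dBFS.
Stage 3: -43 dBFS ≤ -5 dBFS, so stage 3 doesn't engage; output -43 dBFS.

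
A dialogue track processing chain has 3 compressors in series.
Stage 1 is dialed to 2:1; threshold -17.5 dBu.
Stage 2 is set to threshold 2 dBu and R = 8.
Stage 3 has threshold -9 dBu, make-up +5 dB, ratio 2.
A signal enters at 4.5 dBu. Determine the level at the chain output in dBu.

-2.75 dBu

Stage 1: 4.5 dBu is 22 dB over -17.5 dBu; at 2:1 that becomes 11 dB over, giving -6.5 dBu.
Stage 2: below threshold (-6.5 ≤ 2); passes unchanged; output -6.5 dBu.
Stage 3: overshoot 2.5 dB → 2.5/2 = 1.25 dB → -7.75 dBu; +5 dB make-up → -2.75 dBu.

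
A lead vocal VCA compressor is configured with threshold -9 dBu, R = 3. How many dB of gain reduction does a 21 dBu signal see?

20 dB

21 dBu exceeds the threshold by 30 dB.
After 3:1 compression the overshoot becomes 30/3 = 10 dB.
GR = overshoot in − overshoot out = 30 − 10 = 20 dB.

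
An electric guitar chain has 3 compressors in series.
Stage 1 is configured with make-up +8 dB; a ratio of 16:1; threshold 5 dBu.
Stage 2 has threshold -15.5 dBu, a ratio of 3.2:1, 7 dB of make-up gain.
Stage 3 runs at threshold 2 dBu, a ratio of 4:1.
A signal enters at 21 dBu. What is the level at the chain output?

0.71875 dBu

Stage 1: 16 dB above 5 dBu, reduced 16:1 to 1 dB above → 6 dBu; +8 dB make-up → 14 dBu.
Stage 2: 14 dBu is 29.5 dB over -15.5 dBu; at 3.2:1 that becomes 9.21875 dB over, giving -6.28125 dBu; +7 dB make-up → 0.71875 dBu.
Stage 3: 0.71875 dBu ≤ 2 dBu, so stage 3 doesn't engage; output 0.71875 dBu.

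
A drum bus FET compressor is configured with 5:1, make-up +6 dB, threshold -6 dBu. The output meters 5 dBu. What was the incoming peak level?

19 dBu

Before make-up, the level was 5 − 6 = -1 dBu.
Post-compression overshoot = -1 − (-6) = 5 dB.
Before 5:1 compression the overshoot was 5 × 5 = 25 dB, so input = -6 + 25 = 19 dBu.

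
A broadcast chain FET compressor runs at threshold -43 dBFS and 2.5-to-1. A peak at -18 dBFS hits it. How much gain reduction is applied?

The signal is 25 dB above threshold.
After 2.5:1 compression the overshoot becomes 25/2.5 = 10 dB.
Gain reduction = 25 − 10 = 15 dB.

15 dB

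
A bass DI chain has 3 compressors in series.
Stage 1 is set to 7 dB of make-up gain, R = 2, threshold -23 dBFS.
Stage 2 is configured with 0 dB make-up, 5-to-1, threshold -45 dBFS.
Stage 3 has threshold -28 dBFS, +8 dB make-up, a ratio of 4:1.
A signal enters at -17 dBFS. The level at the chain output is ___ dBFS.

-30.6 dBFS

Stage 1: overshoot 6 dB → 6/2 = 3 dB → -20 dBFS; +7 dB make-up → -13 dBFS.
Stage 2: -13 dBFS is 32 dB over -45 dBFS; at 5:1 that becomes 6.4 dB over, giving -38.6 dBFS.
Stage 3: -38.6 dBFS ≤ -28 dBFS, so stage 3 doesn't engage; make-up brings it to -30.6 dBFS.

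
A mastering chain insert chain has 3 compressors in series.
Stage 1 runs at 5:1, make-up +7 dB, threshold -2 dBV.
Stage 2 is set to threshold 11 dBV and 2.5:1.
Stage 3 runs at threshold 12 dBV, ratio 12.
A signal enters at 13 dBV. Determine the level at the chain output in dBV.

8 dBV

Stage 1: overshoot 15 dB → 15/5 = 3 dB → 1 dBV; +7 dB make-up → 8 dBV.
Stage 2: 8 dBV is at or below the 11 dBV threshold — no compression; output 8 dBV.
Stage 3: 8 dBV ≤ 12 dBV, so stage 3 doesn't engage; output 8 dBV.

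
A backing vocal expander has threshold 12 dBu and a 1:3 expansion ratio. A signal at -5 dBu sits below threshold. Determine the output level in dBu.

-39 dBu

Below threshold, a 1:3 expander applies gain = (3−1)×(T − x) of attenuation.
(3−1) × 17 = 34 dB, so output = -5 − 34 = -39 dBu.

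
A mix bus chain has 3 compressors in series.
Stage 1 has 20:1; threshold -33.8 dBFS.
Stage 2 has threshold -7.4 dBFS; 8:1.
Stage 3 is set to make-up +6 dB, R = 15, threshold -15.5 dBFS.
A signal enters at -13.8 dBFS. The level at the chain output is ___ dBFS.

-26.8 dBFS

Stage 1: -13.8 dBFS is 20 dB over -33.8 dBFS; at 20:1 that becomes 1 dB over, giving -32.8 dBFS.
Stage 2: -32.8 dBFS is at or below the -7.4 dBFS threshold — no compression; output -32.8 dBFS.
Stage 3: below threshold (-32.8 ≤ -15.5); passes unchanged; make-up brings it to -26.8 dBFS.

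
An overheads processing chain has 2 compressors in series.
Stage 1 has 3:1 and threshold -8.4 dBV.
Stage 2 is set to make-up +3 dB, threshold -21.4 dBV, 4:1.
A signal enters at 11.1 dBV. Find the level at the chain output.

-13.525 dBV

Stage 1: 19.5 dB above -8.4 dBV, reduced 3:1 to 6.5 dB above → -1.9 dBV.
Stage 2: overshoot 19.5 dB → 19.5/4 = 4.875 dB → -16.525 dBV; +3 dB make-up → -13.525 dBV.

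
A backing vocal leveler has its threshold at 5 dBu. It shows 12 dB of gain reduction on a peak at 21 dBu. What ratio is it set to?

4:1

Input overshoot = 21 − 5 = 16 dB.
Output overshoot = 16 − 12 = 4 dB.
Ratio = input overshoot / output overshoot = 16 / 4 = 4.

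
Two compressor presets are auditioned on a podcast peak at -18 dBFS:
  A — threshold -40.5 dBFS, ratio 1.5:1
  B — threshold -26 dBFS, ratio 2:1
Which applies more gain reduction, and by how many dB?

A, by 3.5 dB

A: overshoot 22.5 dB → output overshoot 15 dB → GR 7.5 dB.
B: overshoot 8 dB → output overshoot 4 dB → GR 4 dB.
A applies 3.5 dB more gain reduction.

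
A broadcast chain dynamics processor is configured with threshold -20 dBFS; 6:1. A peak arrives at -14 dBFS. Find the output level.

-19 dBFS

The input is 6 dB above the -20 dBFS threshold.
6:1 compression reduces that to 6/6 = 1 dB over.
So the level is -20 + 1 = -19 dBFS.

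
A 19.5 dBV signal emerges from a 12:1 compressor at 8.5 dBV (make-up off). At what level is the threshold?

7.5 dBV

Input is 12 dB above T (since output overshoot × R = input overshoot: (8.5 − T)·12 = 19.5 − T gives T = 7.5 dBV).
Check: 7.5 + (19.5 − 7.5)/12 = 7.5 + 1 = 8.5 dBV. ✓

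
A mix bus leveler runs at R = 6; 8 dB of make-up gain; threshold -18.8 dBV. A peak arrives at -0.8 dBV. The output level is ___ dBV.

-7.8 dBV

-0.8 dBV sits 18 dB over threshold.
At 6:1 the overshoot is divided by 6, leaving 3 dB above threshold.
So the level is -18.8 + 3 = -15.8 dBV; make-up adds 8 dB, giving -7.8 dBV.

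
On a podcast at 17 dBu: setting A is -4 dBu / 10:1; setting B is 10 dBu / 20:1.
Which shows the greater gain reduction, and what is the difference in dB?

A: GR = 21 − 21/10 = 18.9 dB.
B: GR = 7 − 7/20 = 6.65 dB.
Difference: 12.25 dB in favour of A.

A, by 12.25 dB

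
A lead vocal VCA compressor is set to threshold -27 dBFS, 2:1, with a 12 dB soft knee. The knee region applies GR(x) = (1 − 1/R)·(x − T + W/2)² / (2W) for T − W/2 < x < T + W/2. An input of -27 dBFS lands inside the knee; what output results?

x − T + W/2 = -27 − (-27) + 6 = 6.
GR = (1 − 1/2) × 6² / 24 = 0.5 × 36 / 24 = 0.75 dB.
Output = -27 − 0.75 = -27.75 dBFS.

-27.75 dBFS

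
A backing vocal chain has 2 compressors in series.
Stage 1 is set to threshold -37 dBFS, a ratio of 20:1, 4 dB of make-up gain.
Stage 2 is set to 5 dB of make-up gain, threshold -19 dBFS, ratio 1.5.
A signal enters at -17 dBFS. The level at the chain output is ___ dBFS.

-27 dBFS

Stage 1: 20 dB above -37 dBFS, reduced 20:1 to 1 dB above → -36 dBFS; +4 dB make-up → -32 dBFS.
Stage 2: below threshold (-32 ≤ -19); passes unchanged; make-up brings it to -27 dBFS.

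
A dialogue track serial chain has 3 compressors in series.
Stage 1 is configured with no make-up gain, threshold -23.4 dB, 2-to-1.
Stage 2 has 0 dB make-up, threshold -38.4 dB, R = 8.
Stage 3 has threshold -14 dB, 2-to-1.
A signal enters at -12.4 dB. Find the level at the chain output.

-35.8375 dB

Stage 1: overshoot 11 dB → 11/2 = 5.5 dB → -17.9 dB.
Stage 2: overshoot 20.5 dB → 20.5/8 = 2.5625 dB → -35.8375 dB.
Stage 3: -35.8375 dB ≤ -14 dB, so stage 3 doesn't engage; output -35.8375 dB.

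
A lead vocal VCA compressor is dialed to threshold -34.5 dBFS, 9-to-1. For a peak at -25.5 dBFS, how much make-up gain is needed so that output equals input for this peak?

The peak compresses to -34.5 + 9/9 = -33.5 dBFS.
To reach -25.5 dBFS requires -25.5 − (-33.5) = 8 dB of make-up.

8 dB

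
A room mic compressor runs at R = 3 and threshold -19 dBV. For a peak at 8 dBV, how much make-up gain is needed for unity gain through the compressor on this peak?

18 dB

Without make-up, output = threshold + overshoot/3 = -19 + 9 = -10 dBV.
Gap to target: 18 dB.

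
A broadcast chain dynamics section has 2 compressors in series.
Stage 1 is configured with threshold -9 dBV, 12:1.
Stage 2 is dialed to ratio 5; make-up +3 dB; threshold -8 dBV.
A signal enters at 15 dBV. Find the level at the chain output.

-4.8 dBV

Stage 1: 15 dBV is 24 dB over -9 dBV; at 12:1 that becomes 2 dB over, giving -7 dBV.
Stage 2: overshoot 1 dB → 1/5 = 0.2 dB → -7.8 dBV; +3 dB make-up → -4.8 dBV.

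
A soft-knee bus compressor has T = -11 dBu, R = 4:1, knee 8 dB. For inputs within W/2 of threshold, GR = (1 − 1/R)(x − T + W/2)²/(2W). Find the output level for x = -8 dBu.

-10.296875 dBu

x − T + W/2 = -8 − (-11) + 4 = 7.
GR = (1 − 1/4) × 7² / 16 = 0.75 × 49 / 16 = 2.296875 dB.
Output = -8 − 2.296875 = -10.296875 dBu.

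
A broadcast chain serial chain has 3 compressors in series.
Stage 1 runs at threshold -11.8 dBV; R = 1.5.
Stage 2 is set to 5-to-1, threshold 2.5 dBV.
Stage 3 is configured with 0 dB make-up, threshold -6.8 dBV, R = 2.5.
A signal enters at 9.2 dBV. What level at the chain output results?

Stage 1: overshoot 21 dB → 21/1.5 = 14 dB → 2.2 dBV.
Stage 2: 2.2 dBV ≤ 2.5 dBV, so stage 2 doesn't engage; output 2.2 dBV.
Stage 3: 9 dB above -6.8 dBV, reduced 2.5:1 to 3.6 dB above → -3.2 dBV.

-3.2 dBV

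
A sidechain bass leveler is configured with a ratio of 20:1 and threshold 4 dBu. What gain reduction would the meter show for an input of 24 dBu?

19 dB

Overshoot = 24 − 4 = 20 dB.
After 20:1 compression the overshoot becomes 20/20 = 1 dB.
Gain reduction = 20 − 1 = 19 dB.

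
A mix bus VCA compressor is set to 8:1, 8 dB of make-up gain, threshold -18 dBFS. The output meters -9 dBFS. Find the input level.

-10 dBFS

Remove make-up: -9 − 8 = -17 dBFS.
That's 1 dB above the -18 dBFS threshold.
Before 8:1 compression the overshoot was 1 × 8 = 8 dB, so input = -18 + 8 = -10 dBFS.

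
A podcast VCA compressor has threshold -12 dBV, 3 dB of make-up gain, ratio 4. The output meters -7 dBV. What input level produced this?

Before make-up, the level was -7 − 3 = -10 dBV.
That's 2 dB above the -12 dBV threshold.
Before 4:1 compression the overshoot was 2 × 4 = 8 dB, so input = -12 + 8 = -4 dBV.

-4 dBV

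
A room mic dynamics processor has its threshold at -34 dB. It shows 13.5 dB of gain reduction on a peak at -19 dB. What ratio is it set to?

10:1

Input overshoot = -19 − (-34) = 15 dB.
Output overshoot = 15 − 13.5 = 1.5 dB.
Ratio = input overshoot / output overshoot = 15 / 1.5 = 10.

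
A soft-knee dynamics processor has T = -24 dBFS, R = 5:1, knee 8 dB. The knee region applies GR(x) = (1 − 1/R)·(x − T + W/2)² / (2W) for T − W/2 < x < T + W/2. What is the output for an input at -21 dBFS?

-23.45 dBFS

x − T + W/2 = -21 − (-24) + 4 = 7.
GR = (1 − 1/5) × 7² / 16 = 0.8 × 49 / 16 = 2.45 dB.
Output = -21 − 2.45 = -23.45 dBFS.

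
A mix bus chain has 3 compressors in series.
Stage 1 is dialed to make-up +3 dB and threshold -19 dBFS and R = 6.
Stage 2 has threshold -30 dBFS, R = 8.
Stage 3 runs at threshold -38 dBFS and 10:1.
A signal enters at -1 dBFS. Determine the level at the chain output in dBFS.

-36.9875 dBFS

Stage 1: 18 dB above -19 dBFS, reduced 6:1 to 3 dB above → -16 dBFS; +3 dB make-up → -13 dBFS.
Stage 2: 17 dB above -30 dBFS, reduced 8:1 to 2.125 dB above → -27.875 dBFS.
Stage 3: -27.875 dBFS is 10.125 dB over -38 dBFS; at 10:1 that becomes 1.0125 dB over, giving -36.9875 dBFS.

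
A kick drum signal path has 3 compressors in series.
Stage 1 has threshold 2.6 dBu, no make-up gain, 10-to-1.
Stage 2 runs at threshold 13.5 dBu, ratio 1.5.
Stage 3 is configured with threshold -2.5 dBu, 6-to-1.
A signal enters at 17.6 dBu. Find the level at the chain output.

Stage 1: 15 dB above 2.6 dBu, reduced 10:1 to 1.5 dB above → 4.1 dBu.
Stage 2: below threshold (4.1 ≤ 13.5); passes unchanged; output 4.1 dBu.
Stage 3: 4.1 dBu is 6.6 dB over -2.5 dBu; at 6:1 that becomes 1.1 dB over, giving -1.4 dBu.

-1.4 dBu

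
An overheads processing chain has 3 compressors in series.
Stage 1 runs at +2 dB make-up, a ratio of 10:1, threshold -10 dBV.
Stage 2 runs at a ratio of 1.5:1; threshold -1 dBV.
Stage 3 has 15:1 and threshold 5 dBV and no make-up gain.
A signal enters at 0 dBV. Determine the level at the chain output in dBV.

-7 dBV

Stage 1: 10 dB above -10 dBV, reduced 10:1 to 1 dB above → -9 dBV; +2 dB make-up → -7 dBV.
Stage 2: -7 dBV ≤ -1 dBV, so stage 2 doesn't engage; output -7 dBV.
Stage 3: below threshold (-7 ≤ 5); passes unchanged; output -7 dBV.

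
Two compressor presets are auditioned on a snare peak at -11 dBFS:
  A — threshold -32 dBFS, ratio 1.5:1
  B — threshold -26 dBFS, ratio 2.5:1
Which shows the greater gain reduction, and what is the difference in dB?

A: 21 dB over, compressed to 14 dB over, so 7 dB of GR.
B: 15 dB over, compressed to 6 dB over, so 9 dB of GR.
B applies 2 dB more gain reduction.

B, by 2 dB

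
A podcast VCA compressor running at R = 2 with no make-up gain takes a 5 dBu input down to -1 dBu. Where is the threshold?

Let T be the threshold. Output overshoot = (input overshoot)/R, so -1 − T = (5 − T)/2.
2·(-1 − T) = 5 − T → 1·T = -2 − 5 = -7.
T = -7/1 = -7 dBu.

-7 dBu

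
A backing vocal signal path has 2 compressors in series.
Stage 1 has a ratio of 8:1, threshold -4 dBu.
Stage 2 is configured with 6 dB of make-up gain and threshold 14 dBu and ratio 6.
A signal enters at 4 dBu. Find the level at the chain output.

3 dBu

Stage 1: overshoot 8 dB → 8/8 = 1 dB → -3 dBu.
Stage 2: -3 dBu ≤ 14 dBu, so stage 2 doesn't engage; make-up brings it to 3 dBu.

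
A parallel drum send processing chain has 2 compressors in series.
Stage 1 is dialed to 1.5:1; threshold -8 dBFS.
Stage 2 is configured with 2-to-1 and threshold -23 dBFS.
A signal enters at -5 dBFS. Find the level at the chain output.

Stage 1: 3 dB above -8 dBFS, reduced 1.5:1 to 2 dB above → -6 dBFS.
Stage 2: -6 dBFS is 17 dB over -23 dBFS; at 2:1 that becomes 8.5 dB over, giving -14.5 dBFS.

-14.5 dBFS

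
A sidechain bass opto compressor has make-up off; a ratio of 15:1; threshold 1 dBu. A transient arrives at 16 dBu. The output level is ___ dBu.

The input is 15 dB above the 1 dBu threshold.
At 15:1 the overshoot is divided by 15, leaving 1 dB above threshold.
That puts the output at 2 dBu.

2 dBu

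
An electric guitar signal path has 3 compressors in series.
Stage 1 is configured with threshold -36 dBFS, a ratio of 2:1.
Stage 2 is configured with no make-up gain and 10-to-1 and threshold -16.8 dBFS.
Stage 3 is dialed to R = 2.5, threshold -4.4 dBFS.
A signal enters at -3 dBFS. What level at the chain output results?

Stage 1: overshoot 33 dB → 33/2 = 16.5 dB → -19.5 dBFS.
Stage 2: -19.5 dBFS is at or below the -16.8 dBFS threshold — no compression; output -19.5 dBFS.
Stage 3: below threshold (-19.5 ≤ -4.4); passes unchanged; output -19.5 dBFS.

-19.5 dBFS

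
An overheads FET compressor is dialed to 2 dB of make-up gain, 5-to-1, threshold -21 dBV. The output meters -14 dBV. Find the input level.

Stripping the +2 dB make-up gives -16 dBV at the gain stage.
That's 5 dB above the -21 dBV threshold.
Input overshoot = R × output overshoot = 25 dB → input = -21 + 25 = 4 dBV.

4 dBV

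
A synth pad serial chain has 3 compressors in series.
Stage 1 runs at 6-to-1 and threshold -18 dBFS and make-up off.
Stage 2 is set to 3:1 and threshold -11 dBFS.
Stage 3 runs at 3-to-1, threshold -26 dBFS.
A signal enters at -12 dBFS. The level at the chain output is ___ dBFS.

Stage 1: -12 dBFS is 6 dB over -18 dBFS; at 6:1 that becomes 1 dB over, giving -17 dBFS.
Stage 2: -17 dBFS ≤ -11 dBFS, so stage 2 doesn't engage; output -17 dBFS.
Stage 3: -17 dBFS is 9 dB over -26 dBFS; at 3:1 that becomes 3 dB over, giving -23 dBFS.

-23 dBFS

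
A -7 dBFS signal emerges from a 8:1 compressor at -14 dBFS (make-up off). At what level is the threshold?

-15 dBFS

Let T be the threshold. Output overshoot = (input overshoot)/R, so -14 − T = (-7 − T)/8.
8·(-14 − T) = -7 − T → 7·T = -112 − (-7) = -105.
T = -105/7 = -15 dBFS.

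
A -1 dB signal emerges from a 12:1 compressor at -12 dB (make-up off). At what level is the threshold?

Gain reduction = -1 − (-12) = 11 dB; output overshoot = GR / (R − 1) = 11 / 11 = 1 dB.
Threshold = output − output overshoot = -12 − 1 = -13 dB.

-13 dB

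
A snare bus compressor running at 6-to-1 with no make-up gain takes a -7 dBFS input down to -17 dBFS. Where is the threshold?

-19 dBFS

Gain reduction = -7 − (-17) = 10 dB; output overshoot = GR / (R − 1) = 10 / 5 = 2 dB.
Threshold = output − output overshoot = -17 − 2 = -19 dBFS.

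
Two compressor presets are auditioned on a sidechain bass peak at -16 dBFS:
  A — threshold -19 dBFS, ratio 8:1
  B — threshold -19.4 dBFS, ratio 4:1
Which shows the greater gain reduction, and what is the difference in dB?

A: 3 dB over, compressed to 0.375 dB over, so 2.625 dB of GR.
B: 3.4 dB over, compressed to 0.85 dB over, so 2.55 dB of GR.
A reduces 0.075 dB more.

A, by 0.075 dB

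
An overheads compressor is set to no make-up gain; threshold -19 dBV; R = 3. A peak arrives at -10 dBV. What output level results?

-16 dBV

The input is 9 dB above the -19 dBV threshold.
3:1 compression reduces that to 9/3 = 3 dB over.
So the level is -19 + 3 = -16 dBV.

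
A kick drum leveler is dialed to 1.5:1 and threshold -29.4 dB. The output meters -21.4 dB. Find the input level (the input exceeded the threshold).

That's 8 dB above the -29.4 dB threshold.
Undo the ratio: input overshoot = 8 × 1.5 = 12 dB, giving input = -17.4 dB.

-17.4 dB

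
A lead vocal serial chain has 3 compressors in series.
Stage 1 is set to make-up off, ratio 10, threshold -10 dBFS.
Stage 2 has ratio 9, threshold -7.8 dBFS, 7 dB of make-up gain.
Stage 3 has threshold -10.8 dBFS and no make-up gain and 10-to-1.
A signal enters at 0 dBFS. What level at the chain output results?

Stage 1: 0 dBFS is 10 dB over -10 dBFS; at 10:1 that becomes 1 dB over, giving -9 dBFS.
Stage 2: below threshold (-9 ≤ -7.8); passes unchanged; make-up brings it to -2 dBFS.
Stage 3: 8.8 dB above -10.8 dBFS, reduced 10:1 to 0.88 dB above → -9.92 dBFS.

-9.92 dBFS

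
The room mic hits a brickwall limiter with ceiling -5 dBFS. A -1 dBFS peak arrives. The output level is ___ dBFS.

-5 dBFS

A brickwall limiter is an ∞:1 compressor: any input above the ceiling is clamped to -5 dBFS.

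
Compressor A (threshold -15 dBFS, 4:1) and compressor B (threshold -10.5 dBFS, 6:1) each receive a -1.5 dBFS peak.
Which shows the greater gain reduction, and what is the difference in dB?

A, by 2.625 dB

A: overshoot 13.5 dB → output overshoot 3.375 dB → GR 10.125 dB.
B: overshoot 9 dB → output overshoot 1.5 dB → GR 7.5 dB.
A reduces 2.625 dB more.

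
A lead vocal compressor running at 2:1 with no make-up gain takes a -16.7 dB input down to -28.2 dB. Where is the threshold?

-39.7 dB

Gain reduction = -16.7 − (-28.2) = 11.5 dB; output overshoot = GR / (R − 1) = 11.5 / 1 = 11.5 dB.
Threshold = output − output overshoot = -28.2 − 11.5 = -39.7 dB.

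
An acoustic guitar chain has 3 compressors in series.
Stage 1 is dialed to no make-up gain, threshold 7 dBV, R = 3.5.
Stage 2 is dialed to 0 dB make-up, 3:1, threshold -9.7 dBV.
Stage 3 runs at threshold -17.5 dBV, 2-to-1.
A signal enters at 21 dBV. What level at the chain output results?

Stage 1: overshoot 14 dB → 14/3.5 = 4 dB → 11 dBV.
Stage 2: 20.7 dB above -9.7 dBV, reduced 3:1 to 6.9 dB above → -2.8 dBV.
Stage 3: overshoot 14.7 dB → 14.7/2 = 7.35 dB → -10.15 dBV.

-10.15 dBV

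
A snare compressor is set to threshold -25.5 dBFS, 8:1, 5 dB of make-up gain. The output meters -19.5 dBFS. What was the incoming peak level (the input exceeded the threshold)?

Before make-up, the level was -19.5 − 5 = -24.5 dBFS.
Post-compression overshoot = -24.5 − (-25.5) = 1 dB.
Input overshoot = R × output overshoot = 8 dB → input = -25.5 + 8 = -17.5 dBFS.

-17.5 dBFS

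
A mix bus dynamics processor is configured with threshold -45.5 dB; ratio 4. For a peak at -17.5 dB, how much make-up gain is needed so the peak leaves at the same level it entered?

Overshoot 28 dB → 28/4 = 7 dB after compression, so the compressed level is -45.5 + 7 = -38.5 dB.
Make-up = target − compressed = -17.5 − (-38.5) = 21 dB.

21 dB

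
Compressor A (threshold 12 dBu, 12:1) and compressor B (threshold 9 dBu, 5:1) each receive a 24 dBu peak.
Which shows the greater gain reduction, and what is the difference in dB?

B, by 1 dB

A: GR = 12 − 12/12 = 11 dB.
B: GR = 15 − 15/5 = 12 dB.
Difference: 1 dB in favour of B.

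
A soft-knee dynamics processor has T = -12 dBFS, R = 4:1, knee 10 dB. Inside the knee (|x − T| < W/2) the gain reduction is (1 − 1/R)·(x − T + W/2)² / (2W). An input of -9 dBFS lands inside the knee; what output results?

x − T + W/2 = -9 − (-12) + 5 = 8.
GR = (1 − 1/4) × 8² / 20 = 0.75 × 64 / 20 = 2.4 dB.
Output = -9 − 2.4 = -11.4 dBFS.

-11.4 dBFS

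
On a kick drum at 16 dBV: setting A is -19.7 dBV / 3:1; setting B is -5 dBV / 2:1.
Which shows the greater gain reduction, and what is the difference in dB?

A: overshoot 35.7 dB → output overshoot 11.9 dB → GR 23.8 dB.
B: overshoot 21 dB → output overshoot 10.5 dB → GR 10.5 dB.
A reduces 13.3 dB more.

A, by 13.3 dB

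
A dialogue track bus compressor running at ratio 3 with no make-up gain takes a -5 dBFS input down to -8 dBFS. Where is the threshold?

Input is 4.5 dB above T (since output overshoot × R = input overshoot: (-8 − T)·3 = -5 − T gives T = -9.5 dBFS).
Check: -9.5 + (-5 − (-9.5))/3 = -9.5 + 1.5 = -8 dBFS. ✓

-9.5 dBFS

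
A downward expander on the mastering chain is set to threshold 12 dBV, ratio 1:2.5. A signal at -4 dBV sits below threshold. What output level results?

Below threshold, a 1:2.5 expander applies gain = (2.5−1)×(T − x) of attenuation.
(2.5−1) × 16 = 24 dB, so output = -4 − 24 = -28 dBV.

-28 dBV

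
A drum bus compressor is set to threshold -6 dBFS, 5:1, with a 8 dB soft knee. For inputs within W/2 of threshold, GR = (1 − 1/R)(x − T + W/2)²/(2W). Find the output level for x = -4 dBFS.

-5.8 dBFS

x − T + W/2 = -4 − (-6) + 4 = 6.
GR = (1 − 1/5) × 6² / 16 = 0.8 × 36 / 16 = 1.8 dB.
Output = -4 − 1.8 = -5.8 dBFS.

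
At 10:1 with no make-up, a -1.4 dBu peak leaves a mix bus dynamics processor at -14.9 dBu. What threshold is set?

-16.4 dBu

Let T be the threshold. Output overshoot = (input overshoot)/R, so -14.9 − T = (-1.4 − T)/10.
10·(-14.9 − T) = -1.4 − T → 9·T = -149 − (-1.4) = -147.6.
T = -147.6/9 = -16.4 dBu.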